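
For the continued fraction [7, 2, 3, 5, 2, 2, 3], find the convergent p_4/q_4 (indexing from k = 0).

Using pₖ = aₖpₖ₋₁ + pₖ₋₂, qₖ = aₖqₖ₋₁ + qₖ₋₂ (with p₋₁=1, p₋₂=0, q₋₁=0, q₋₂=1):
  k=0: a=7, p=7, q=1
  k=1: a=2, p=15, q=2
  k=2: a=3, p=52, q=7
  k=3: a=5, p=275, q=37
  k=4: a=2, p=602, q=81

602/81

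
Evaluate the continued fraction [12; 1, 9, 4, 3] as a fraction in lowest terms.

1716/133

Using pₖ = aₖpₖ₋₁ + pₖ₋₂ and qₖ = aₖqₖ₋₁ + qₖ₋₂:
  k=0: a=12, p=12, q=1
  k=1: a=1, p=13, q=1
  k=2: a=9, p=129, q=10
  k=3: a=4, p=529, q=41
  k=4: a=3, p=1716, q=133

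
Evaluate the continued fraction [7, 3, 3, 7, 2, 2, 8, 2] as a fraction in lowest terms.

Fold from the inside: start with 2/1.
  8 + 1/2 = 17/2
  2 + 2/17 = 36/17
  2 + 17/36 = 89/36
  7 + 36/89 = 659/89
  3 + 89/659 = 2066/659
  3 + 659/2066 = 6857/2066
  7 + 2066/6857 = 50065/6857

50065/6857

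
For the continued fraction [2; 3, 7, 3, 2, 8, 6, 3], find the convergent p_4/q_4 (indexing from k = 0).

Using pₖ = aₖpₖ₋₁ + pₖ₋₂, qₖ = aₖqₖ₋₁ + qₖ₋₂ (with p₋₁=1, p₋₂=0, q₋₁=0, q₋₂=1):
  k=0: a=2, p=2, q=1
  k=1: a=3, p=7, q=3
  k=2: a=7, p=51, q=22
  k=3: a=3, p=160, q=69
  k=4: a=2, p=371, q=160

371/160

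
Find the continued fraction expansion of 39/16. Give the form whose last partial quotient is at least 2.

[2; 2, 3, 2]

39 = 2·16 + 7
16 = 2·7 + 2
7 = 3·2 + 1
2 = 2·1 + 0  (stop)
So 39/16 = [2; 2, 3, 2].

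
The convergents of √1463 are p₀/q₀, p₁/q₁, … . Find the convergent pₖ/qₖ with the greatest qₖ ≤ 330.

√1463 = [38; 4, 76, …] (period length 2).
Convergents:
  p_0/q_0 = 38/1
  p_1/q_1 = 153/4
  p_2/q_2 = 11666/305
  p_3/q_3 = 46817/1224
q_2 = 305 ≤ 330 < 1224 = q_3, so the answer is 11666/305.

11666/305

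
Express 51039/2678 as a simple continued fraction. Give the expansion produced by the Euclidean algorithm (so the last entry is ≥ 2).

[19; 17, 17, 2, 4]

51039 = 19*2678 + 157
2678 = 17*157 + 9
157 = 17*9 + 4
9 = 2*4 + 1
4 = 4*1 + 0  (stop)
So 51039/2678 = [19; 17, 17, 2, 4].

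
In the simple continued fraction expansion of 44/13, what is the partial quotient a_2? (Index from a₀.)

44 = 3·13 + 5   →  a_0 = 3
13 = 2·5 + 3   →  a_1 = 2
5 = 1·3 + 2   →  a_2 = 1

1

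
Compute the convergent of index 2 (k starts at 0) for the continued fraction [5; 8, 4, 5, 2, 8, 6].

Using pₖ = aₖpₖ₋₁ + pₖ₋₂, qₖ = aₖqₖ₋₁ + qₖ₋₂ (with p₋₁=1, p₋₂=0, q₋₁=0, q₋₂=1):
  k=0: a=5, p=5, q=1
  k=1: a=8, p=41, q=8
  k=2: a=4, p=169, q=33

169/33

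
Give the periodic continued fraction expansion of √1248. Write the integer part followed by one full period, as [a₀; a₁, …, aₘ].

[35; 3, 17, 3, 70]

a₀ = ⌊√1248⌋ = 35.
With m₀=0, d₀=1 and mₖ₊₁ = dₖaₖ − mₖ, dₖ₊₁ = (n − mₖ₊₁²)/dₖ, aₖ₊₁ = ⌊(a₀+mₖ₊₁)/dₖ₊₁⌋:
  k=1: m=35, d=23, a=3
  k=2: m=34, d=4, a=17
  k=3: m=34, d=23, a=3
  k=4: m=35, d=1, a=70
d=1 and a=2a₀=70 at k=4, so the next step gives (m, d) = (35, 23) again — its k=1 value — and the period has length 4.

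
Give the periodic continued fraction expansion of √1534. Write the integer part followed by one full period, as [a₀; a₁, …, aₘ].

[39; 6, 78]

a₀ = ⌊√1534⌋ = 39.
With m₀=0, d₀=1 and mₖ₊₁ = dₖaₖ − mₖ, dₖ₊₁ = (n − mₖ₊₁²)/dₖ, aₖ₊₁ = ⌊(a₀+mₖ₊₁)/dₖ₊₁⌋:
  k=1: m=39, d=13, a=6
  k=2: m=39, d=1, a=78
d=1 and a=2a₀=78 at k=2, so the next step gives (m, d) = (39, 13) again — its k=1 value — and the period has length 2.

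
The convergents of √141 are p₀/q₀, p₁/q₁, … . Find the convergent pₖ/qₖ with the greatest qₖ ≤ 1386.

√141 = [11; 1, 6, 1, 22, …] (period length 4).
Convergents:
  p_0/q_0 = 11/1
  p_1/q_1 = 12/1
  p_2/q_2 = 83/7
  p_3/q_3 = 95/8
  p_4/q_4 = 2173/183
  p_5/q_5 = 2268/191
  p_6/q_6 = 15781/1329
  p_7/q_7 = 18049/1520
q_6 = 1329 ≤ 1386 < 1520 = q_7, so the answer is 15781/1329.

15781/1329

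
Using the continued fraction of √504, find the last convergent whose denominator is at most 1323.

19958/889

√504 = [22; 2, 4, 2, 44, …] (period length 4).
Convergents:
  p_0/q_0 = 22/1
  p_1/q_1 = 45/2
  p_2/q_2 = 202/9
  p_3/q_3 = 449/20
  p_4/q_4 = 19958/889
  p_5/q_5 = 40365/1798
q_4 = 889 ≤ 1323 < 1798 = q_5, so the answer is 19958/889.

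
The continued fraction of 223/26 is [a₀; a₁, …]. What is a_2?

223 = 8·26 + 15   →  a_0 = 8
26 = 1·15 + 11   →  a_1 = 1
15 = 1·11 + 4   →  a_2 = 1

1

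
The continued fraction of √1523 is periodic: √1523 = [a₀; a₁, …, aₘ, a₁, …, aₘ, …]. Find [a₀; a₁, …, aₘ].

[39; 39, 78]

a₀ = ⌊√1523⌋ = 39.
With m₀=0, d₀=1 and mₖ₊₁ = dₖaₖ − mₖ, dₖ₊₁ = (n − mₖ₊₁²)/dₖ, aₖ₊₁ = ⌊(a₀+mₖ₊₁)/dₖ₊₁⌋:
  k=1: m=39, d=2, a=39
  k=2: m=39, d=1, a=78
d=1 and a=2a₀=78 at k=2, so the next step gives (m, d) = (39, 2) again — its k=1 value — and the period has length 2.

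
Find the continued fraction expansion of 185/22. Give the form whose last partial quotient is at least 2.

[8; 2, 2, 4]

185 = 8·22 + 9
22 = 2·9 + 4
9 = 2·4 + 1
4 = 4·1 + 0  (stop)
So 185/22 = [8; 2, 2, 4].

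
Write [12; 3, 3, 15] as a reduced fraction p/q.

Using pₖ = aₖpₖ₋₁ + pₖ₋₂ and qₖ = aₖqₖ₋₁ + qₖ₋₂:
  k=0: a=12, p=12, q=1
  k=1: a=3, p=37, q=3
  k=2: a=3, p=123, q=10
  k=3: a=15, p=1882, q=153

1882/153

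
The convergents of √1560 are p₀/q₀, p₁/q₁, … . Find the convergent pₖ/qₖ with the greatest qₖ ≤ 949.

√1560 = [39; 2, 78, …] (period length 2).
Convergents:
  p_0/q_0 = 39/1
  p_1/q_1 = 79/2
  p_2/q_2 = 6201/157
  p_3/q_3 = 12481/316
  p_4/q_4 = 979719/24805
q_3 = 316 ≤ 949 < 24805 = q_4, so the answer is 12481/316.

12481/316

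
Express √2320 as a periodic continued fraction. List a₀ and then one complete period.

[48; 6, 96]

a₀ = ⌊√2320⌋ = 48.
With m₀=0, d₀=1 and mₖ₊₁ = dₖaₖ − mₖ, dₖ₊₁ = (n − mₖ₊₁²)/dₖ, aₖ₊₁ = ⌊(a₀+mₖ₊₁)/dₖ₊₁⌋:
  k=1: m=48, d=16, a=6
  k=2: m=48, d=1, a=96
d=1 and a=2a₀=96 at k=2, so the next step gives (m, d) = (48, 16) again — its k=1 value — and the period has length 2.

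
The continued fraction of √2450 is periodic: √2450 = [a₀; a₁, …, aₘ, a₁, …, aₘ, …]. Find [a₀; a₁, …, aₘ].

a₀ = ⌊√2450⌋ = 49.
With m₀=0, d₀=1 and mₖ₊₁ = dₖaₖ − mₖ, dₖ₊₁ = (n − mₖ₊₁²)/dₖ, aₖ₊₁ = ⌊(a₀+mₖ₊₁)/dₖ₊₁⌋:
  k=1: m=49, d=49, a=2
  k=2: m=49, d=1, a=98
d=1 and a=2a₀=98 at k=2, so the next step gives (m, d) = (49, 49) again — its k=1 value — and the period has length 2.

[49; 2, 98]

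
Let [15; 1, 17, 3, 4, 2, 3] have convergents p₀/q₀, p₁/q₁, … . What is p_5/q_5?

8467/531

Using pₖ = aₖpₖ₋₁ + pₖ₋₂, qₖ = aₖqₖ₋₁ + qₖ₋₂ (with p₋₁=1, p₋₂=0, q₋₁=0, q₋₂=1):
  k=0: a=15, p=15, q=1
  k=1: a=1, p=16, q=1
  k=2: a=17, p=287, q=18
  k=3: a=3, p=877, q=55
  k=4: a=4, p=3795, q=238
  k=5: a=2, p=8467, q=531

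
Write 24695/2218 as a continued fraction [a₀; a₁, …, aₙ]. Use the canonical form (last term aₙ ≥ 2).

24695 = 11·2218 + 297
2218 = 7·297 + 139
297 = 2·139 + 19
139 = 7·19 + 6
19 = 3·6 + 1
6 = 6·1 + 0  (stop)
So 24695/2218 = [11; 7, 2, 7, 3, 6].

[11; 7, 2, 7, 3, 6]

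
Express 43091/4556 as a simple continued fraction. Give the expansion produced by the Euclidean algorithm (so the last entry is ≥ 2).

[9; 2, 5, 2, 6, 3, 9]

43091 = 9·4556 + 2087
4556 = 2·2087 + 382
2087 = 5·382 + 177
382 = 2·177 + 28
177 = 6·28 + 9
28 = 3·9 + 1
9 = 9·1 + 0  (stop)
So 43091/4556 = [9; 2, 5, 2, 6, 3, 9].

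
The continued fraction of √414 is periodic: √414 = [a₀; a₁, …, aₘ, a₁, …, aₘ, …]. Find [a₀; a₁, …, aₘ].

[20; 2, 1, 7, 2, 7, 1, 2, 40]

a₀ = ⌊√414⌋ = 20.
With m₀=0, d₀=1 and mₖ₊₁ = dₖaₖ − mₖ, dₖ₊₁ = (n − mₖ₊₁²)/dₖ, aₖ₊₁ = ⌊(a₀+mₖ₊₁)/dₖ₊₁⌋:
  k=1: m=20, d=14, a=2
  k=2: m=8, d=25, a=1
  k=3: m=17, d=5, a=7
  k=4: m=18, d=18, a=2
  k=5: m=18, d=5, a=7
  k=6: m=17, d=25, a=1
  k=7: m=8, d=14, a=2
  k=8: m=20, d=1, a=40
d=1 and a=2a₀=40 at k=8, so the next step gives (m, d) = (20, 14) again — its k=1 value — and the period has length 8.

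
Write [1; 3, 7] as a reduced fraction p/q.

Using pₖ = aₖpₖ₋₁ + pₖ₋₂ and qₖ = aₖqₖ₋₁ + qₖ₋₂:
  k=0: a=1, p=1, q=1
  k=1: a=3, p=4, q=3
  k=2: a=7, p=29, q=22

29/22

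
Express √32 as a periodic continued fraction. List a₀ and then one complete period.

a₀ = ⌊√32⌋ = 5.

[5; 1, 1, 1, 10]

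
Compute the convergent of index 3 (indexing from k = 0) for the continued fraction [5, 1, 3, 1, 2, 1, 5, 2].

Using pₖ = aₖpₖ₋₁ + pₖ₋₂, qₖ = aₖqₖ₋₁ + qₖ₋₂ (with p₋₁=1, p₋₂=0, q₋₁=0, q₋₂=1):
  k=0: a=5, p=5, q=1
  k=1: a=1, p=6, q=1
  k=2: a=3, p=23, q=4
  k=3: a=1, p=29, q=5

29/5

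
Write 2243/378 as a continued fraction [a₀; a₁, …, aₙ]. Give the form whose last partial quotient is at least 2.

2243 = 5·378 + 353
378 = 1·353 + 25
353 = 14·25 + 3
25 = 8·3 + 1
3 = 3·1 + 0  (stop)
So 2243/378 = [5; 1, 14, 8, 3].

[5; 1, 14, 8, 3]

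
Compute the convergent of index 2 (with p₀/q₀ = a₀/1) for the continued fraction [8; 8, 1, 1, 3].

Using pₖ = aₖpₖ₋₁ + pₖ₋₂, qₖ = aₖqₖ₋₁ + qₖ₋₂ (with p₋₁=1, p₋₂=0, q₋₁=0, q₋₂=1):
  k=0: a=8, p=8, q=1
  k=1: a=8, p=65, q=8
  k=2: a=1, p=73, q=9

73/9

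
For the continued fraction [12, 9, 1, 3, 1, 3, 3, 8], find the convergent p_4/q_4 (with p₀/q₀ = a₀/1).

Using pₖ = aₖpₖ₋₁ + pₖ₋₂, qₖ = aₖqₖ₋₁ + qₖ₋₂ (with p₋₁=1, p₋₂=0, q₋₁=0, q₋₂=1):
  k=0: a=12, p=12, q=1
  k=1: a=9, p=109, q=9
  k=2: a=1, p=121, q=10
  k=3: a=3, p=472, q=39
  k=4: a=1, p=593, q=49

593/49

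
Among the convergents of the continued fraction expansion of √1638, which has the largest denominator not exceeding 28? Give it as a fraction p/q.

√1638 = [40; 2, 8, 2, 80, …] (period length 4).
Convergents:
  p_0/q_0 = 40/1
  p_1/q_1 = 81/2
  p_2/q_2 = 688/17
  p_3/q_3 = 1457/36
q_2 = 17 ≤ 28 < 36 = q_3, so the answer is 688/17.

688/17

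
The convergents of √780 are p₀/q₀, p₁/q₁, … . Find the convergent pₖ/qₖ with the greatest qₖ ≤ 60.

391/14

√780 = [27; 1, 12, 1, 54, …] (period length 4).
Convergents:
  p_0/q_0 = 27/1
  p_1/q_1 = 28/1
  p_2/q_2 = 363/13
  p_3/q_3 = 391/14
  p_4/q_4 = 21477/769
q_3 = 14 ≤ 60 < 769 = q_4, so the answer is 391/14.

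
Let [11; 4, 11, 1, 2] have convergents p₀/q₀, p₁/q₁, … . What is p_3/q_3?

551/49

Using pₖ = aₖpₖ₋₁ + pₖ₋₂, qₖ = aₖqₖ₋₁ + qₖ₋₂ (with p₋₁=1, p₋₂=0, q₋₁=0, q₋₂=1):
  k=0: a=11, p=11, q=1
  k=1: a=4, p=45, q=4
  k=2: a=11, p=506, q=45
  k=3: a=1, p=551, q=49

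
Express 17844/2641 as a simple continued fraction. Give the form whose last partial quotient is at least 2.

17844 = 6×2641 + 1998
2641 = 1×1998 + 643
1998 = 3×643 + 69
643 = 9×69 + 22
69 = 3×22 + 3
22 = 7×3 + 1
3 = 3×1 + 0  (stop)
So 17844/2641 = [6; 1, 3, 9, 3, 7, 3].

[6; 1, 3, 9, 3, 7, 3]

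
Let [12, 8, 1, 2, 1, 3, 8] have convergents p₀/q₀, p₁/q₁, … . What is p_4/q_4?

424/35

Using pₖ = aₖpₖ₋₁ + pₖ₋₂, qₖ = aₖqₖ₋₁ + qₖ₋₂ (with p₋₁=1, p₋₂=0, q₋₁=0, q₋₂=1):
  k=0: a=12, p=12, q=1
  k=1: a=8, p=97, q=8
  k=2: a=1, p=109, q=9
  k=3: a=2, p=315, q=26
  k=4: a=1, p=424, q=35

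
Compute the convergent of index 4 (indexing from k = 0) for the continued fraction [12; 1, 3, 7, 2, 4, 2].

Using pₖ = aₖpₖ₋₁ + pₖ₋₂, qₖ = aₖqₖ₋₁ + qₖ₋₂ (with p₋₁=1, p₋₂=0, q₋₁=0, q₋₂=1):
  k=0: a=12, p=12, q=1
  k=1: a=1, p=13, q=1
  k=2: a=3, p=51, q=4
  k=3: a=7, p=370, q=29
  k=4: a=2, p=791, q=62

791/62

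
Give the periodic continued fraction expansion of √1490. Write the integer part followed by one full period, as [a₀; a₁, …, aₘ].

a₀ = ⌊√1490⌋ = 38.
With m₀=0, d₀=1 and mₖ₊₁ = dₖaₖ − mₖ, dₖ₊₁ = (n − mₖ₊₁²)/dₖ, aₖ₊₁ = ⌊(a₀+mₖ₊₁)/dₖ₊₁⌋:
  k=1: m=38, d=46, a=1
  k=2: m=8, d=31, a=1
  k=3: m=23, d=31, a=1
  k=4: m=8, d=46, a=1
  k=5: m=38, d=1, a=76
d=1 and a=2a₀=76 at k=5, so the next step gives (m, d) = (38, 46) again — its k=1 value — and the period has length 5.

[38; 1, 1, 1, 1, 76]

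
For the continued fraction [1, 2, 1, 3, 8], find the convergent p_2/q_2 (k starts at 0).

Using pₖ = aₖpₖ₋₁ + pₖ₋₂, qₖ = aₖqₖ₋₁ + qₖ₋₂ (with p₋₁=1, p₋₂=0, q₋₁=0, q₋₂=1):
  k=0: a=1, p=1, q=1
  k=1: a=2, p=3, q=2
  k=2: a=1, p=4, q=3

4/3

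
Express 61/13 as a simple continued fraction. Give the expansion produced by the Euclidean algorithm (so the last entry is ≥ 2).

[4; 1, 2, 4]

61 = 4*13 + 9
13 = 1*9 + 4
9 = 2*4 + 1
4 = 4*1 + 0  (stop)
So 61/13 = [4; 1, 2, 4].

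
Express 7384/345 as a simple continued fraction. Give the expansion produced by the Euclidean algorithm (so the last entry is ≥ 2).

[21; 2, 2, 13, 2, 2]

7384 = 21*345 + 139
345 = 2*139 + 67
139 = 2*67 + 5
67 = 13*5 + 2
5 = 2*2 + 1
2 = 2*1 + 0  (stop)
So 7384/345 = [21; 2, 2, 13, 2, 2].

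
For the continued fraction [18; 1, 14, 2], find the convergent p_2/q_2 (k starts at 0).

284/15

Using pₖ = aₖpₖ₋₁ + pₖ₋₂, qₖ = aₖqₖ₋₁ + qₖ₋₂ (with p₋₁=1, p₋₂=0, q₋₁=0, q₋₂=1):
  k=0: a=18, p=18, q=1
  k=1: a=1, p=19, q=1
  k=2: a=14, p=284, q=15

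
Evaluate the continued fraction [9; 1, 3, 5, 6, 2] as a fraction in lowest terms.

2743/281

Fold from the inside: start with 2/1.
  6 + 1/2 = 13/2
  5 + 2/13 = 67/13
  3 + 13/67 = 214/67
  1 + 67/214 = 281/214
  9 + 214/281 = 2743/281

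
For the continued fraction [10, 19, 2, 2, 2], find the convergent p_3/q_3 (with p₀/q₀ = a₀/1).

975/97

Using pₖ = aₖpₖ₋₁ + pₖ₋₂, qₖ = aₖqₖ₋₁ + qₖ₋₂ (with p₋₁=1, p₋₂=0, q₋₁=0, q₋₂=1):
  k=0: a=10, p=10, q=1
  k=1: a=19, p=191, q=19
  k=2: a=2, p=392, q=39
  k=3: a=2, p=975, q=97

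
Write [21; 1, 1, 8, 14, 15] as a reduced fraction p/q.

77871/3617

Using pₖ = aₖpₖ₋₁ + pₖ₋₂ and qₖ = aₖqₖ₋₁ + qₖ₋₂:
  k=0: a=21, p=21, q=1
  k=1: a=1, p=22, q=1
  k=2: a=1, p=43, q=2
  k=3: a=8, p=366, q=17
  k=4: a=14, p=5167, q=240
  k=5: a=15, p=77871, q=3617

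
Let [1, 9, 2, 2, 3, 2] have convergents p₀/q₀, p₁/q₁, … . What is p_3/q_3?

Using pₖ = aₖpₖ₋₁ + pₖ₋₂, qₖ = aₖqₖ₋₁ + qₖ₋₂ (with p₋₁=1, p₋₂=0, q₋₁=0, q₋₂=1):
  k=0: a=1, p=1, q=1
  k=1: a=9, p=10, q=9
  k=2: a=2, p=21, q=19
  k=3: a=2, p=52, q=47

52/47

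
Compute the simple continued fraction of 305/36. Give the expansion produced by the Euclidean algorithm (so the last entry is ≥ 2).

305 = 8·36 + 17
36 = 2·17 + 2
17 = 8·2 + 1
2 = 2·1 + 0  (stop)
So 305/36 = [8; 2, 8, 2].

[8; 2, 8, 2]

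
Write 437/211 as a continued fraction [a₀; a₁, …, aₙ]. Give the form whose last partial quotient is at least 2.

[2; 14, 15]

437 = 2·211 + 15
211 = 14·15 + 1
15 = 15·1 + 0  (stop)
So 437/211 = [2; 14, 15].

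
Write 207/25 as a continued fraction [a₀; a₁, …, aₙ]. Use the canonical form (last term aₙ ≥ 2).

[8; 3, 1, 1, 3]

207 = 8·25 + 7
25 = 3·7 + 4
7 = 1·4 + 3
4 = 1·3 + 1
3 = 3·1 + 0  (stop)
So 207/25 = [8; 3, 1, 1, 3].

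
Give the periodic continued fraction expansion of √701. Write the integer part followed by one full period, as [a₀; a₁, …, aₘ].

[26; 2, 10, 10, 2, 52]

a₀ = ⌊√701⌋ = 26.
With m₀=0, d₀=1 and mₖ₊₁ = dₖaₖ − mₖ, dₖ₊₁ = (n − mₖ₊₁²)/dₖ, aₖ₊₁ = ⌊(a₀+mₖ₊₁)/dₖ₊₁⌋:
  k=1: m=26, d=25, a=2
  k=2: m=24, d=5, a=10
  k=3: m=26, d=5, a=10
  k=4: m=24, d=25, a=2
  k=5: m=26, d=1, a=52
d=1 and a=2a₀=52 at k=5, so the next step gives (m, d) = (26, 25) again — its k=1 value — and the period has length 5.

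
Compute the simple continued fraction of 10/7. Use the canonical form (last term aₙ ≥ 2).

[1; 2, 3]

10 = 1*7 + 3
7 = 2*3 + 1
3 = 3*1 + 0  (stop)
So 10/7 = [1; 2, 3].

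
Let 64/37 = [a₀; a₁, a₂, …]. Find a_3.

1

64 = 1·37 + 27   →  a_0 = 1
37 = 1·27 + 10   →  a_1 = 1
27 = 2·10 + 7   →  a_2 = 2
10 = 1·7 + 3   →  a_3 = 1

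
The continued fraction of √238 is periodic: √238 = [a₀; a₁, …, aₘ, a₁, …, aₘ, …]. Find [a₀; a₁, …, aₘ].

a₀ = ⌊√238⌋ = 15.
With m₀=0, d₀=1 and mₖ₊₁ = dₖaₖ − mₖ, dₖ₊₁ = (n − mₖ₊₁²)/dₖ, aₖ₊₁ = ⌊(a₀+mₖ₊₁)/dₖ₊₁⌋:
  k=1: m=15, d=13, a=2
  k=2: m=11, d=9, a=2
  k=3: m=7, d=21, a=1
  k=4: m=14, d=2, a=14
  k=5: m=14, d=21, a=1
  k=6: m=7, d=9, a=2
  k=7: m=11, d=13, a=2
  k=8: m=15, d=1, a=30
d=1 and a=2a₀=30 at k=8, so the next step gives (m, d) = (15, 13) again — its k=1 value — and the period has length 8.

[15; 2, 2, 1, 14, 1, 2, 2, 30]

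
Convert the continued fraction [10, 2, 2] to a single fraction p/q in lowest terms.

52/5

Fold from the inside: start with 2/1.
  2 + 1/2 = 5/2
  10 + 2/5 = 52/5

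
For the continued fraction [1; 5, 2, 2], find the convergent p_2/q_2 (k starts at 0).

Using pₖ = aₖpₖ₋₁ + pₖ₋₂, qₖ = aₖqₖ₋₁ + qₖ₋₂ (with p₋₁=1, p₋₂=0, q₋₁=0, q₋₂=1):
  k=0: a=1, p=1, q=1
  k=1: a=5, p=6, q=5
  k=2: a=2, p=13, q=11

13/11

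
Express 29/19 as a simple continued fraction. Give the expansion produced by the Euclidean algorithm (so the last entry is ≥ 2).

29 = 1×19 + 10
19 = 1×10 + 9
10 = 1×9 + 1
9 = 9×1 + 0  (stop)
So 29/19 = [1; 1, 1, 9].

[1; 1, 1, 9]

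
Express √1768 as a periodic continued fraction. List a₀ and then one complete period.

a₀ = ⌊√1768⌋ = 42.
With m₀=0, d₀=1 and mₖ₊₁ = dₖaₖ − mₖ, dₖ₊₁ = (n − mₖ₊₁²)/dₖ, aₖ₊₁ = ⌊(a₀+mₖ₊₁)/dₖ₊₁⌋:
  k=1: m=42, d=4, a=21
  k=2: m=42, d=1, a=84
d=1 and a=2a₀=84 at k=2, so the next step gives (m, d) = (42, 4) again — its k=1 value — and the period has length 2.

[42; 21, 84]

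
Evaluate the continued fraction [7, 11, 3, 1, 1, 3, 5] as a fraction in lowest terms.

Fold from the inside: start with 5/1.
  3 + 1/5 = 16/5
  1 + 5/16 = 21/16
  1 + 16/21 = 37/21
  3 + 21/37 = 132/37
  11 + 37/132 = 1489/132
  7 + 132/1489 = 10555/1489

10555/1489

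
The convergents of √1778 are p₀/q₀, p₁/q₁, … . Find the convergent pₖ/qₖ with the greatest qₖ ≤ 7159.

128017/3036

√1778 = [42; 6, 84, …] (period length 2).
Convergents:
  p_0/q_0 = 42/1
  p_1/q_1 = 253/6
  p_2/q_2 = 21294/505
  p_3/q_3 = 128017/3036
  p_4/q_4 = 10774722/255529
q_3 = 3036 ≤ 7159 < 255529 = q_4, so the answer is 128017/3036.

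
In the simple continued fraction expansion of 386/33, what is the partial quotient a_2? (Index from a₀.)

386 = 11·33 + 23   →  a_0 = 11
33 = 1·23 + 10   →  a_1 = 1
23 = 2·10 + 3   →  a_2 = 2

2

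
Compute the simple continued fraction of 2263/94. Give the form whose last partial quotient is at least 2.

[24; 13, 2, 3]

2263 = 24·94 + 7
94 = 13·7 + 3
7 = 2·3 + 1
3 = 3·1 + 0  (stop)
So 2263/94 = [24; 13, 2, 3].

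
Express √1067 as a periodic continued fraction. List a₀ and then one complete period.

a₀ = ⌊√1067⌋ = 32.
With m₀=0, d₀=1 and mₖ₊₁ = dₖaₖ − mₖ, dₖ₊₁ = (n − mₖ₊₁²)/dₖ, aₖ₊₁ = ⌊(a₀+mₖ₊₁)/dₖ₊₁⌋:
  k=1: m=32, d=43, a=1
  k=2: m=11, d=22, a=1
  k=3: m=11, d=43, a=1
  k=4: m=32, d=1, a=64
d=1 and a=2a₀=64 at k=4, so the next step gives (m, d) = (32, 43) again — its k=1 value — and the period has length 4.

[32; 1, 1, 1, 64]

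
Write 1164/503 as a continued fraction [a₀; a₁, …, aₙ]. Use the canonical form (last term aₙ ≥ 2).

1164 = 2*503 + 158
503 = 3*158 + 29
158 = 5*29 + 13
29 = 2*13 + 3
13 = 4*3 + 1
3 = 3*1 + 0  (stop)
So 1164/503 = [2; 3, 5, 2, 4, 3].

[2; 3, 5, 2, 4, 3]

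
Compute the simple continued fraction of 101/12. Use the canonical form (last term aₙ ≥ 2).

[8; 2, 2, 2]

101 = 8·12 + 5
12 = 2·5 + 2
5 = 2·2 + 1
2 = 2·1 + 0  (stop)
So 101/12 = [8; 2, 2, 2].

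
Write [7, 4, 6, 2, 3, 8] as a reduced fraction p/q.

Fold from the inside: start with 8/1.
  3 + 1/8 = 25/8
  2 + 8/25 = 58/25
  6 + 25/58 = 373/58
  4 + 58/373 = 1550/373
  7 + 373/1550 = 11223/1550

11223/1550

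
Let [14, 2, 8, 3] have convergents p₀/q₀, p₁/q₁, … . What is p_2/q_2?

246/17

Using pₖ = aₖpₖ₋₁ + pₖ₋₂, qₖ = aₖqₖ₋₁ + qₖ₋₂ (with p₋₁=1, p₋₂=0, q₋₁=0, q₋₂=1):
  k=0: a=14, p=14, q=1
  k=1: a=2, p=29, q=2
  k=2: a=8, p=246, q=17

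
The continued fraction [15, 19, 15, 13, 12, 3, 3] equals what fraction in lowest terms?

6961923/462511

Fold from the inside: start with 3/1.
  3 + 1/3 = 10/3
  12 + 3/10 = 123/10
  13 + 10/123 = 1609/123
  15 + 123/1609 = 24258/1609
  19 + 1609/24258 = 462511/24258
  15 + 24258/462511 = 6961923/462511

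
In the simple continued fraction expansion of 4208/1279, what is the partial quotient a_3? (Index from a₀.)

4208 = 3·1279 + 371   →  a_0 = 3
1279 = 3·371 + 166   →  a_1 = 3
371 = 2·166 + 39   →  a_2 = 2
166 = 4·39 + 10   →  a_3 = 4

4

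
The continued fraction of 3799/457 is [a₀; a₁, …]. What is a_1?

3

3799 = 8·457 + 143   →  a_0 = 8
457 = 3·143 + 28   →  a_1 = 3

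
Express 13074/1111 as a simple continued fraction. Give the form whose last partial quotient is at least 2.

[11; 1, 3, 3, 3, 1, 3, 5]

13074 = 11*1111 + 853
1111 = 1*853 + 258
853 = 3*258 + 79
258 = 3*79 + 21
79 = 3*21 + 16
21 = 1*16 + 5
16 = 3*5 + 1
5 = 5*1 + 0  (stop)
So 13074/1111 = [11; 1, 3, 3, 3, 1, 3, 5].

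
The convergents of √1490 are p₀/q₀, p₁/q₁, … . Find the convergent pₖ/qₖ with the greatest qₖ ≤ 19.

193/5

√1490 = [38; 1, 1, 1, 1, 76, …] (period length 5).
Convergents:
  p_0/q_0 = 38/1
  p_1/q_1 = 39/1
  p_2/q_2 = 77/2
  p_3/q_3 = 116/3
  p_4/q_4 = 193/5
  p_5/q_5 = 14784/383
q_4 = 5 ≤ 19 < 383 = q_5, so the answer is 193/5.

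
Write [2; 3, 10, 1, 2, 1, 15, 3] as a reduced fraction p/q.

Fold from the inside: start with 3/1.
  15 + 1/3 = 46/3
  1 + 3/46 = 49/46
  2 + 46/49 = 144/49
  1 + 49/144 = 193/144
  10 + 144/193 = 2074/193
  3 + 193/2074 = 6415/2074
  2 + 2074/6415 = 14904/6415

14904/6415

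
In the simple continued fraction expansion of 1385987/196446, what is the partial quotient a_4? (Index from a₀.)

1385987 = 7·196446 + 10865   →  a_0 = 7
196446 = 18·10865 + 876   →  a_1 = 18
10865 = 12·876 + 353   →  a_2 = 12
876 = 2·353 + 170   →  a_3 = 2
353 = 2·170 + 13   →  a_4 = 2

2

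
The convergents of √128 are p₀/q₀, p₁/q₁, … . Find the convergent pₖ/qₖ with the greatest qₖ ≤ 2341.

√128 = [11; 3, 5, 3, 22, …] (period length 4).
Convergents:
  p_0/q_0 = 11/1
  p_1/q_1 = 34/3
  p_2/q_2 = 181/16
  p_3/q_3 = 577/51
  p_4/q_4 = 12875/1138
  p_5/q_5 = 39202/3465
q_4 = 1138 ≤ 2341 < 3465 = q_5, so the answer is 12875/1138.

12875/1138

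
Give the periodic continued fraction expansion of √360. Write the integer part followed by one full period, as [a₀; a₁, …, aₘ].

[18; 1, 36]

a₀ = ⌊√360⌋ = 18.
With m₀=0, d₀=1 and mₖ₊₁ = dₖaₖ − mₖ, dₖ₊₁ = (n − mₖ₊₁²)/dₖ, aₖ₊₁ = ⌊(a₀+mₖ₊₁)/dₖ₊₁⌋:
  k=1: m=18, d=36, a=1
  k=2: m=18, d=1, a=36
d=1 and a=2a₀=36 at k=2, so the next step gives (m, d) = (18, 36) again — its k=1 value — and the period has length 2.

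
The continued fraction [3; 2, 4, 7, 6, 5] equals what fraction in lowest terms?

Fold from the inside: start with 5/1.
  6 + 1/5 = 31/5
  7 + 5/31 = 222/31
  4 + 31/222 = 919/222
  2 + 222/919 = 2060/919
  3 + 919/2060 = 7099/2060

7099/2060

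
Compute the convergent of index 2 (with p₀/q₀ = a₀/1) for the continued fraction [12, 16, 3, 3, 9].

Using pₖ = aₖpₖ₋₁ + pₖ₋₂, qₖ = aₖqₖ₋₁ + qₖ₋₂ (with p₋₁=1, p₋₂=0, q₋₁=0, q₋₂=1):
  k=0: a=12, p=12, q=1
  k=1: a=16, p=193, q=16
  k=2: a=3, p=591, q=49

591/49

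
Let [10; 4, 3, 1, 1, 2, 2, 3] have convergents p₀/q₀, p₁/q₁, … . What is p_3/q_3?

174/17

Using pₖ = aₖpₖ₋₁ + pₖ₋₂, qₖ = aₖqₖ₋₁ + qₖ₋₂ (with p₋₁=1, p₋₂=0, q₋₁=0, q₋₂=1):
  k=0: a=10, p=10, q=1
  k=1: a=4, p=41, q=4
  k=2: a=3, p=133, q=13
  k=3: a=1, p=174, q=17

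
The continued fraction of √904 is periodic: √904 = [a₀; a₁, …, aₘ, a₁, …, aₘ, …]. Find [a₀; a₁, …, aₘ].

a₀ = ⌊√904⌋ = 30.
With m₀=0, d₀=1 and mₖ₊₁ = dₖaₖ − mₖ, dₖ₊₁ = (n − mₖ₊₁²)/dₖ, aₖ₊₁ = ⌊(a₀+mₖ₊₁)/dₖ₊₁⌋:
  k=1: m=30, d=4, a=15
  k=2: m=30, d=1, a=60
d=1 and a=2a₀=60 at k=2, so the next step gives (m, d) = (30, 4) again — its k=1 value — and the period has length 2.

[30; 15, 60]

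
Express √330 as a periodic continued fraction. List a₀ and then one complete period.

a₀ = ⌊√330⌋ = 18.
With m₀=0, d₀=1 and mₖ₊₁ = dₖaₖ − mₖ, dₖ₊₁ = (n − mₖ₊₁²)/dₖ, aₖ₊₁ = ⌊(a₀+mₖ₊₁)/dₖ₊₁⌋:
  k=1: m=18, d=6, a=6
  k=2: m=18, d=1, a=36
d=1 and a=2a₀=36 at k=2, so the next step gives (m, d) = (18, 6) again — its k=1 value — and the period has length 2.

[18; 6, 36]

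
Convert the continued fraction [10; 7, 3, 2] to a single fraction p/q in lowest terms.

517/51

Fold from the inside: start with 2/1.
  3 + 1/2 = 7/2
  7 + 2/7 = 51/7
  10 + 7/51 = 517/51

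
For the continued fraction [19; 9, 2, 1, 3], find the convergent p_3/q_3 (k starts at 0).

Using pₖ = aₖpₖ₋₁ + pₖ₋₂, qₖ = aₖqₖ₋₁ + qₖ₋₂ (with p₋₁=1, p₋₂=0, q₋₁=0, q₋₂=1):
  k=0: a=19, p=19, q=1
  k=1: a=9, p=172, q=9
  k=2: a=2, p=363, q=19
  k=3: a=1, p=535, q=28

535/28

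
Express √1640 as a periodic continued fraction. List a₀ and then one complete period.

[40; 2, 80]

a₀ = ⌊√1640⌋ = 40.
With m₀=0, d₀=1 and mₖ₊₁ = dₖaₖ − mₖ, dₖ₊₁ = (n − mₖ₊₁²)/dₖ, aₖ₊₁ = ⌊(a₀+mₖ₊₁)/dₖ₊₁⌋:
  k=1: m=40, d=40, a=2
  k=2: m=40, d=1, a=80
d=1 and a=2a₀=80 at k=2, so the next step gives (m, d) = (40, 40) again — its k=1 value — and the period has length 2.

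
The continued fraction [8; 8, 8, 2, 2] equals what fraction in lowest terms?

2770/341

Fold from the inside: start with 2/1.
  2 + 1/2 = 5/2
  8 + 2/5 = 42/5
  8 + 5/42 = 341/42
  8 + 42/341 = 2770/341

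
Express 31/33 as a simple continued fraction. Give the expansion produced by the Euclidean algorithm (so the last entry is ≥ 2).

[0; 1, 15, 2]

31 = 0×33 + 31
33 = 1×31 + 2
31 = 15×2 + 1
2 = 2×1 + 0  (stop)
So 31/33 = [0; 1, 15, 2].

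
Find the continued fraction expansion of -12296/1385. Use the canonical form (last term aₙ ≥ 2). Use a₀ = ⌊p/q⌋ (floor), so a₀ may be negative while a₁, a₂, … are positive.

-12296 = -9*1385 + 169
1385 = 8*169 + 33
169 = 5*33 + 4
33 = 8*4 + 1
4 = 4*1 + 0  (stop)
So -12296/1385 = [-9; 8, 5, 8, 4].

[-9; 8, 5, 8, 4]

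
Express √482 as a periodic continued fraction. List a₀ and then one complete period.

a₀ = ⌊√482⌋ = 21.
With m₀=0, d₀=1 and mₖ₊₁ = dₖaₖ − mₖ, dₖ₊₁ = (n − mₖ₊₁²)/dₖ, aₖ₊₁ = ⌊(a₀+mₖ₊₁)/dₖ₊₁⌋:
  k=1: m=21, d=41, a=1
  k=2: m=20, d=2, a=20
  k=3: m=20, d=41, a=1
  k=4: m=21, d=1, a=42
d=1 and a=2a₀=42 at k=4, so the next step gives (m, d) = (21, 41) again — its k=1 value — and the period has length 4.

[21; 1, 20, 1, 42]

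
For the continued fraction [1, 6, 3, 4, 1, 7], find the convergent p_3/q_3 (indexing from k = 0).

95/82

Using pₖ = aₖpₖ₋₁ + pₖ₋₂, qₖ = aₖqₖ₋₁ + qₖ₋₂ (with p₋₁=1, p₋₂=0, q₋₁=0, q₋₂=1):
  k=0: a=1, p=1, q=1
  k=1: a=6, p=7, q=6
  k=2: a=3, p=22, q=19
  k=3: a=4, p=95, q=82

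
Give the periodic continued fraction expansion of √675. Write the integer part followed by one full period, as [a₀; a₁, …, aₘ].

[25; 1, 50]

a₀ = ⌊√675⌋ = 25.
With m₀=0, d₀=1 and mₖ₊₁ = dₖaₖ − mₖ, dₖ₊₁ = (n − mₖ₊₁²)/dₖ, aₖ₊₁ = ⌊(a₀+mₖ₊₁)/dₖ₊₁⌋:
  k=1: m=25, d=50, a=1
  k=2: m=25, d=1, a=50
d=1 and a=2a₀=50 at k=2, so the next step gives (m, d) = (25, 50) again — its k=1 value — and the period has length 2.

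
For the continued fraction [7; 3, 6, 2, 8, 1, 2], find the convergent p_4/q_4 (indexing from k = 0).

Using pₖ = aₖpₖ₋₁ + pₖ₋₂, qₖ = aₖqₖ₋₁ + qₖ₋₂ (with p₋₁=1, p₋₂=0, q₋₁=0, q₋₂=1):
  k=0: a=7, p=7, q=1
  k=1: a=3, p=22, q=3
  k=2: a=6, p=139, q=19
  k=3: a=2, p=300, q=41
  k=4: a=8, p=2539, q=347

2539/347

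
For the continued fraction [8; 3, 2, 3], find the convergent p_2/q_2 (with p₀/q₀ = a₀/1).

58/7

Using pₖ = aₖpₖ₋₁ + pₖ₋₂, qₖ = aₖqₖ₋₁ + qₖ₋₂ (with p₋₁=1, p₋₂=0, q₋₁=0, q₋₂=1):
  k=0: a=8, p=8, q=1
  k=1: a=3, p=25, q=3
  k=2: a=2, p=58, q=7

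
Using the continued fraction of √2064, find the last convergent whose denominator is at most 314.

7269/160

√2064 = [45; 2, 3, 7, 3, 2, 90, …] (period length 6).
Convergents:
  p_0/q_0 = 45/1
  p_1/q_1 = 91/2
  p_2/q_2 = 318/7
  p_3/q_3 = 2317/51
  p_4/q_4 = 7269/160
  p_5/q_5 = 16855/371
q_4 = 160 ≤ 314 < 371 = q_5, so the answer is 7269/160.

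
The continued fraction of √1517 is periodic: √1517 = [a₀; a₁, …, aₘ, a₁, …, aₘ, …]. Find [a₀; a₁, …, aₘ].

[38; 1, 18, 2, 18, 1, 76]

a₀ = ⌊√1517⌋ = 38.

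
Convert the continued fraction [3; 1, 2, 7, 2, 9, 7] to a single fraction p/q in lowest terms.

11639/3162

Fold from the inside: start with 7/1.
  9 + 1/7 = 64/7
  2 + 7/64 = 135/64
  7 + 64/135 = 1009/135
  2 + 135/1009 = 2153/1009
  1 + 1009/2153 = 3162/2153
  3 + 2153/3162 = 11639/3162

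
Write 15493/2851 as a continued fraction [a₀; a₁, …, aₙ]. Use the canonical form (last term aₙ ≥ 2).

15493 = 5*2851 + 1238
2851 = 2*1238 + 375
1238 = 3*375 + 113
375 = 3*113 + 36
113 = 3*36 + 5
36 = 7*5 + 1
5 = 5*1 + 0  (stop)
So 15493/2851 = [5; 2, 3, 3, 3, 7, 5].

[5; 2, 3, 3, 3, 7, 5]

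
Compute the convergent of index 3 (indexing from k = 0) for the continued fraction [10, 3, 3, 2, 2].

Using pₖ = aₖpₖ₋₁ + pₖ₋₂, qₖ = aₖqₖ₋₁ + qₖ₋₂ (with p₋₁=1, p₋₂=0, q₋₁=0, q₋₂=1):
  k=0: a=10, p=10, q=1
  k=1: a=3, p=31, q=3
  k=2: a=3, p=103, q=10
  k=3: a=2, p=237, q=23

237/23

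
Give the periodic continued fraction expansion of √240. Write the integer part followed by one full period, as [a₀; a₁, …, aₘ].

[15; 2, 30]

a₀ = ⌊√240⌋ = 15.
With m₀=0, d₀=1 and mₖ₊₁ = dₖaₖ − mₖ, dₖ₊₁ = (n − mₖ₊₁²)/dₖ, aₖ₊₁ = ⌊(a₀+mₖ₊₁)/dₖ₊₁⌋:
  k=1: m=15, d=15, a=2
  k=2: m=15, d=1, a=30
d=1 and a=2a₀=30 at k=2, so the next step gives (m, d) = (15, 15) again — its k=1 value — and the period has length 2.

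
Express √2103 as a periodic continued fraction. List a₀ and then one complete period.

[45; 1, 6, 15, 6, 1, 90]

a₀ = ⌊√2103⌋ = 45.
With m₀=0, d₀=1 and mₖ₊₁ = dₖaₖ − mₖ, dₖ₊₁ = (n − mₖ₊₁²)/dₖ, aₖ₊₁ = ⌊(a₀+mₖ₊₁)/dₖ₊₁⌋:
  k=1: m=45, d=78, a=1
  k=2: m=33, d=13, a=6
  k=3: m=45, d=6, a=15
  k=4: m=45, d=13, a=6
  k=5: m=33, d=78, a=1
  k=6: m=45, d=1, a=90
d=1 and a=2a₀=90 at k=6, so the next step gives (m, d) = (45, 78) again — its k=1 value — and the period has length 6.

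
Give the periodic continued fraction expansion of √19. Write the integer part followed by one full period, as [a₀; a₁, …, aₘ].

a₀ = ⌊√19⌋ = 4.
With m₀=0, d₀=1 and mₖ₊₁ = dₖaₖ − mₖ, dₖ₊₁ = (n − mₖ₊₁²)/dₖ, aₖ₊₁ = ⌊(a₀+mₖ₊₁)/dₖ₊₁⌋:
  k=1: m=4, d=3, a=2
  k=2: m=2, d=5, a=1
  k=3: m=3, d=2, a=3
  k=4: m=3, d=5, a=1
  k=5: m=2, d=3, a=2
  k=6: m=4, d=1, a=8
d=1 and a=2a₀=8 at k=6, so the next step gives (m, d) = (4, 3) again — its k=1 value — and the period has length 6.

[4; 2, 1, 3, 1, 2, 8]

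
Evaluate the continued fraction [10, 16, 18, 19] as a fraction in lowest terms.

55413/5507

Fold from the inside: start with 19/1.
  18 + 1/19 = 343/19
  16 + 19/343 = 5507/343
  10 + 343/5507 = 55413/5507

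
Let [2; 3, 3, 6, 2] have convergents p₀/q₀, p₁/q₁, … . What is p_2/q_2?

23/10

Using pₖ = aₖpₖ₋₁ + pₖ₋₂, qₖ = aₖqₖ₋₁ + qₖ₋₂ (with p₋₁=1, p₋₂=0, q₋₁=0, q₋₂=1):
  k=0: a=2, p=2, q=1
  k=1: a=3, p=7, q=3
  k=2: a=3, p=23, q=10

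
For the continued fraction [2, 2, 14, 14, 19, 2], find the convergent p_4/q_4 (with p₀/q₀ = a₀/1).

19319/7781

Using pₖ = aₖpₖ₋₁ + pₖ₋₂, qₖ = aₖqₖ₋₁ + qₖ₋₂ (with p₋₁=1, p₋₂=0, q₋₁=0, q₋₂=1):
  k=0: a=2, p=2, q=1
  k=1: a=2, p=5, q=2
  k=2: a=14, p=72, q=29
  k=3: a=14, p=1013, q=408
  k=4: a=19, p=19319, q=7781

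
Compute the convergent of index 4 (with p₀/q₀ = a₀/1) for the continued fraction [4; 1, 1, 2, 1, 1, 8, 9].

32/7

Using pₖ = aₖpₖ₋₁ + pₖ₋₂, qₖ = aₖqₖ₋₁ + qₖ₋₂ (with p₋₁=1, p₋₂=0, q₋₁=0, q₋₂=1):
  k=0: a=4, p=4, q=1
  k=1: a=1, p=5, q=1
  k=2: a=1, p=9, q=2
  k=3: a=2, p=23, q=5
  k=4: a=1, p=32, q=7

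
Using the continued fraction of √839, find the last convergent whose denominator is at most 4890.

48691/1681

√839 = [28; 1, 27, 1, 56, …] (period length 4).
Convergents:
  p_0/q_0 = 28/1
  p_1/q_1 = 29/1
  p_2/q_2 = 811/28
  p_3/q_3 = 840/29
  p_4/q_4 = 47851/1652
  p_5/q_5 = 48691/1681
  p_6/q_6 = 1362508/47039
q_5 = 1681 ≤ 4890 < 47039 = q_6, so the answer is 48691/1681.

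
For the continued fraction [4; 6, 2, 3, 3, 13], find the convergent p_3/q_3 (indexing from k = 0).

187/45

Using pₖ = aₖpₖ₋₁ + pₖ₋₂, qₖ = aₖqₖ₋₁ + qₖ₋₂ (with p₋₁=1, p₋₂=0, q₋₁=0, q₋₂=1):
  k=0: a=4, p=4, q=1
  k=1: a=6, p=25, q=6
  k=2: a=2, p=54, q=13
  k=3: a=3, p=187, q=45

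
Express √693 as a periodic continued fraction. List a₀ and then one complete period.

[26; 3, 12, 1, 4, 1, 12, 3, 52]

a₀ = ⌊√693⌋ = 26.
With m₀=0, d₀=1 and mₖ₊₁ = dₖaₖ − mₖ, dₖ₊₁ = (n − mₖ₊₁²)/dₖ, aₖ₊₁ = ⌊(a₀+mₖ₊₁)/dₖ₊₁⌋:
  k=1: m=26, d=17, a=3
  k=2: m=25, d=4, a=12
  k=3: m=23, d=41, a=1
  k=4: m=18, d=9, a=4
  k=5: m=18, d=41, a=1
  k=6: m=23, d=4, a=12
  k=7: m=25, d=17, a=3
  k=8: m=26, d=1, a=52
d=1 and a=2a₀=52 at k=8, so the next step gives (m, d) = (26, 17) again — its k=1 value — and the period has length 8.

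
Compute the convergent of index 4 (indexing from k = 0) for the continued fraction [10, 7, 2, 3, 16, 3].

Using pₖ = aₖpₖ₋₁ + pₖ₋₂, qₖ = aₖqₖ₋₁ + qₖ₋₂ (with p₋₁=1, p₋₂=0, q₋₁=0, q₋₂=1):
  k=0: a=10, p=10, q=1
  k=1: a=7, p=71, q=7
  k=2: a=2, p=152, q=15
  k=3: a=3, p=527, q=52
  k=4: a=16, p=8584, q=847

8584/847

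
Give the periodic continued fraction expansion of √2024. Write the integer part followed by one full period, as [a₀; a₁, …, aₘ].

a₀ = ⌊√2024⌋ = 44.

[44; 1, 88]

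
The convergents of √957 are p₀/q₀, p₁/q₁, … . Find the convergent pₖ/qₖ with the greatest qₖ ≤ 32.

√957 = [30; 1, 14, 2, 14, 1, 60, …] (period length 6).
Convergents:
  p_0/q_0 = 30/1
  p_1/q_1 = 31/1
  p_2/q_2 = 464/15
  p_3/q_3 = 959/31
  p_4/q_4 = 13890/449
q_3 = 31 ≤ 32 < 449 = q_4, so the answer is 959/31.

959/31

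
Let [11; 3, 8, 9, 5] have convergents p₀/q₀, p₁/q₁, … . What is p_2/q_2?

Using pₖ = aₖpₖ₋₁ + pₖ₋₂, qₖ = aₖqₖ₋₁ + qₖ₋₂ (with p₋₁=1, p₋₂=0, q₋₁=0, q₋₂=1):
  k=0: a=11, p=11, q=1
  k=1: a=3, p=34, q=3
  k=2: a=8, p=283, q=25

283/25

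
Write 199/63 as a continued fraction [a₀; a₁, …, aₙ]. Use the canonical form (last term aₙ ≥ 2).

[3; 6, 3, 3]

199 = 3×63 + 10
63 = 6×10 + 3
10 = 3×3 + 1
3 = 3×1 + 0  (stop)
So 199/63 = [3; 6, 3, 3].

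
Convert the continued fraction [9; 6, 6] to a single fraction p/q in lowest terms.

339/37

Using pₖ = aₖpₖ₋₁ + pₖ₋₂ and qₖ = aₖqₖ₋₁ + qₖ₋₂:
  k=0: a=9, p=9, q=1
  k=1: a=6, p=55, q=6
  k=2: a=6, p=339, q=37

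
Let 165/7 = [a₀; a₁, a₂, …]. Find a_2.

165 = 23·7 + 4   →  a_0 = 23
7 = 1·4 + 3   →  a_1 = 1
4 = 1·3 + 1   →  a_2 = 1

1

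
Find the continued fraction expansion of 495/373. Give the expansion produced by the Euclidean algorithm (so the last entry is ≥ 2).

[1; 3, 17, 2, 3]

495 = 1*373 + 122
373 = 3*122 + 7
122 = 17*7 + 3
7 = 2*3 + 1
3 = 3*1 + 0  (stop)
So 495/373 = [1; 3, 17, 2, 3].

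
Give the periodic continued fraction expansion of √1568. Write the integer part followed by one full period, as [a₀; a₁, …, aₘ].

a₀ = ⌊√1568⌋ = 39.
With m₀=0, d₀=1 and mₖ₊₁ = dₖaₖ − mₖ, dₖ₊₁ = (n − mₖ₊₁²)/dₖ, aₖ₊₁ = ⌊(a₀+mₖ₊₁)/dₖ₊₁⌋:
  k=1: m=39, d=47, a=1
  k=2: m=8, d=32, a=1
  k=3: m=24, d=31, a=2
  k=4: m=38, d=4, a=19
  k=5: m=38, d=31, a=2
  k=6: m=24, d=32, a=1
  k=7: m=8, d=47, a=1
  k=8: m=39, d=1, a=78
d=1 and a=2a₀=78 at k=8, so the next step gives (m, d) = (39, 47) again — its k=1 value — and the period has length 8.

[39; 1, 1, 2, 19, 2, 1, 1, 78]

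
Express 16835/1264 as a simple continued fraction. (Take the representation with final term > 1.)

16835 = 13×1264 + 403
1264 = 3×403 + 55
403 = 7×55 + 18
55 = 3×18 + 1
18 = 18×1 + 0  (stop)
So 16835/1264 = [13; 3, 7, 3, 18].

[13; 3, 7, 3, 18]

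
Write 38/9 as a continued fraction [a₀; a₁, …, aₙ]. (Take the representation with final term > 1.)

[4; 4, 2]

38 = 4×9 + 2
9 = 4×2 + 1
2 = 2×1 + 0  (stop)
So 38/9 = [4; 4, 2].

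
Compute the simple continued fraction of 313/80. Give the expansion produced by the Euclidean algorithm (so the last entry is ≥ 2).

313 = 3·80 + 73
80 = 1·73 + 7
73 = 10·7 + 3
7 = 2·3 + 1
3 = 3·1 + 0  (stop)
So 313/80 = [3; 1, 10, 2, 3].

[3; 1, 10, 2, 3]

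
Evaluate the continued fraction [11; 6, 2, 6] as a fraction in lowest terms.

Fold from the inside: start with 6/1.
  2 + 1/6 = 13/6
  6 + 6/13 = 84/13
  11 + 13/84 = 937/84

937/84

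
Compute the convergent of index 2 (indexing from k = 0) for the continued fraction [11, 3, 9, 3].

317/28

Using pₖ = aₖpₖ₋₁ + pₖ₋₂, qₖ = aₖqₖ₋₁ + qₖ₋₂ (with p₋₁=1, p₋₂=0, q₋₁=0, q₋₂=1):
  k=0: a=11, p=11, q=1
  k=1: a=3, p=34, q=3
  k=2: a=9, p=317, q=28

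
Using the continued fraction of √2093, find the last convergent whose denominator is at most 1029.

16790/367

√2093 = [45; 1, 2, 1, 90, …] (period length 4).
Convergents:
  p_0/q_0 = 45/1
  p_1/q_1 = 46/1
  p_2/q_2 = 137/3
  p_3/q_3 = 183/4
  p_4/q_4 = 16607/363
  p_5/q_5 = 16790/367
  p_6/q_6 = 50187/1097
q_5 = 367 ≤ 1029 < 1097 = q_6, so the answer is 16790/367.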